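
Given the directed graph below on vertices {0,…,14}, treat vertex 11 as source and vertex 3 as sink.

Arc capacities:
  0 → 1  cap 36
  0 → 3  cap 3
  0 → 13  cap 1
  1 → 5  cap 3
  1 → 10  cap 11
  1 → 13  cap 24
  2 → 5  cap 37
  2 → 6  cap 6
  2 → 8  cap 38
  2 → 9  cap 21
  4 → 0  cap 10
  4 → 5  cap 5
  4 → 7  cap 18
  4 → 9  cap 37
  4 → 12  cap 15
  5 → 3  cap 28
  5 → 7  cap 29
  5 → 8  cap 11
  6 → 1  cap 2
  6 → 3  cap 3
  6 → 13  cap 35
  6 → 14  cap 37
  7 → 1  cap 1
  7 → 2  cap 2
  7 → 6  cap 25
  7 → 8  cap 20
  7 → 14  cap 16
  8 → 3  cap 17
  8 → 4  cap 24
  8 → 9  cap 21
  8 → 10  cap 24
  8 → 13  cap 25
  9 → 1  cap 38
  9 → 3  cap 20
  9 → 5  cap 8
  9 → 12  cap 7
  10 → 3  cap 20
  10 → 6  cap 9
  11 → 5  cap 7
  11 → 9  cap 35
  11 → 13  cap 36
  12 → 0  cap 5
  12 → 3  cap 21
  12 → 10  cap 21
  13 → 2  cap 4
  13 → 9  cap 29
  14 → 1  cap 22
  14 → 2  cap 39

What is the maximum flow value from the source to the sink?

augment #1: 11→5→3 bottleneck 7, total now 7
augment #2: 11→9→3 bottleneck 20, total now 27
augment #3: 11→9→5→3 bottleneck 8, total now 35
augment #4: 11→9→12→3 bottleneck 7, total now 42
augment #5: 11→13→2→5→3 bottleneck 4, total now 46
augment #6: 11→13→9→1→5→3 bottleneck 3, total now 49
augment #7: 11→13→9→1→10→3 bottleneck 11, total now 60

Maximum flow value: 60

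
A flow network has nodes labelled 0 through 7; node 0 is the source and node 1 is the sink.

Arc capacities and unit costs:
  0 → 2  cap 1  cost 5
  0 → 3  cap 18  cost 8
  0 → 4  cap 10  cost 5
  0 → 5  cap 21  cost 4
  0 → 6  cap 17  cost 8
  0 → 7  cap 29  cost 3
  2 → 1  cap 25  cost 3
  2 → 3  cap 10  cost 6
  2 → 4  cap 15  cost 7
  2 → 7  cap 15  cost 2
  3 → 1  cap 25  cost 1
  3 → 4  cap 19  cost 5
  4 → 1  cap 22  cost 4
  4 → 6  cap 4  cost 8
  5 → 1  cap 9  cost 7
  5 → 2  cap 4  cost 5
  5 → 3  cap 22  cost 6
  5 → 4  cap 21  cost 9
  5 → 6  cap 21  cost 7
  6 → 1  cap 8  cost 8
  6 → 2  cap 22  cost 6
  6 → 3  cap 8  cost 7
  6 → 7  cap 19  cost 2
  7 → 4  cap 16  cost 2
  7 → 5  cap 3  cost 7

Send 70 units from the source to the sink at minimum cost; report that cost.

shortest-cost path #1: 0→2→1 push 1 @ unit cost 8 (adds 8)
shortest-cost path #2: 0→3→1 push 18 @ unit cost 9 (adds 162)
shortest-cost path #3: 0→4→1 push 10 @ unit cost 9 (adds 90)
shortest-cost path #4: 0→7→4→1 push 12 @ unit cost 9 (adds 108)
shortest-cost path #5: 0→5→1 push 9 @ unit cost 11 (adds 99)
shortest-cost path #6: 0→5→3→1 push 7 @ unit cost 11 (adds 77)
shortest-cost path #7: 0→5→2→1 push 4 @ unit cost 12 (adds 48)
shortest-cost path #8: 0→6→1 push 8 @ unit cost 16 (adds 128)
shortest-cost path #9: 0→6→2→1 push 1 @ unit cost 17 (adds 17)
total cost = 737

Minimum cost for 70 units: 737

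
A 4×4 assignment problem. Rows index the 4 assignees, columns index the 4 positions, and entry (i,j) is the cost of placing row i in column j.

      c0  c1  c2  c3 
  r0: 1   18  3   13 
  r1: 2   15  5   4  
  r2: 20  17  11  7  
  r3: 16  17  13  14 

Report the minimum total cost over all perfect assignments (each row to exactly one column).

optimal assignment: row0→col2 (cost 3), row1→col0 (cost 2), row2→col3 (cost 7), row3→col1 (cost 17)
total = 3 + 2 + 7 + 17 = 29

Minimum assignment cost: 29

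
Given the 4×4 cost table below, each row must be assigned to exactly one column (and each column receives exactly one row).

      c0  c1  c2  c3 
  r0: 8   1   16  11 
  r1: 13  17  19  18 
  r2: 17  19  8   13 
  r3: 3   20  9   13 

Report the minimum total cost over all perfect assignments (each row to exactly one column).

optimal assignment: row0→col1 (cost 1), row1→col3 (cost 18), row2→col2 (cost 8), row3→col0 (cost 3)
total = 1 + 18 + 8 + 3 = 30

Minimum assignment cost: 30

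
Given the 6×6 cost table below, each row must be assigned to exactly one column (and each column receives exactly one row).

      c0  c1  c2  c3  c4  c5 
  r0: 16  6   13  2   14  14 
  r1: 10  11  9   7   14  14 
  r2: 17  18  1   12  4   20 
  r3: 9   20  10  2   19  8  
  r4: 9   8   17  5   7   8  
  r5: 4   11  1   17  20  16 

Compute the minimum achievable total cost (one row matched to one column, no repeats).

optimal assignment: row0→col1 (cost 6), row1→col0 (cost 10), row2→col4 (cost 4), row3→col3 (cost 2), row4→col5 (cost 8), row5→col2 (cost 1)
total = 6 + 10 + 4 + 2 + 8 + 1 = 31

Minimum assignment cost: 31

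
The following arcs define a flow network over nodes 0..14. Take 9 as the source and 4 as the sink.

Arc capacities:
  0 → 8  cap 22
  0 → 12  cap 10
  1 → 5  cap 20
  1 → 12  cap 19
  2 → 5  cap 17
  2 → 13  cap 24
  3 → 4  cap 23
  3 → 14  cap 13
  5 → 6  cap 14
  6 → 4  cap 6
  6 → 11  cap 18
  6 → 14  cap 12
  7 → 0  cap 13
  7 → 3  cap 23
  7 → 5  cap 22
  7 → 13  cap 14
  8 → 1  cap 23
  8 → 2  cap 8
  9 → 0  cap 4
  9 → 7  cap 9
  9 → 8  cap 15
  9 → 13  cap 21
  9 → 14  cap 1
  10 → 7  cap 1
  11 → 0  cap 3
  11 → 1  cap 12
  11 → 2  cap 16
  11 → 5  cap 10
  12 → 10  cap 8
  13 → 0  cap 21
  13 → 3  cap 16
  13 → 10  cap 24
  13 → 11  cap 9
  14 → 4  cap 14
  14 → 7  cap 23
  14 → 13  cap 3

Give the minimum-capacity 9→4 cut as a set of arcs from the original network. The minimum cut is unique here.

Min-cut arcs: {(5,6), (9,7), (9,14), (10,7), (13,3)} (total capacity 41)

augment #1: 9→14→4 push 1
augment #2: 9→7→3→4 push 9
augment #3: 9→13→3→4 push 14
augment #4: 9→13→3→14→4 push 2
augment #5: 9→8→1→5→6→4 push 6
augment #6: 9→8→1→5→6→14→4 push 8
augment #7: 9→13→10→7→3→14→4 push 1
max flow = 41; residual-reachable set from 9 gives S-side
cut edges (S→T): {(5,6), (9,7), (9,14), (10,7), (13,3)} total cap 41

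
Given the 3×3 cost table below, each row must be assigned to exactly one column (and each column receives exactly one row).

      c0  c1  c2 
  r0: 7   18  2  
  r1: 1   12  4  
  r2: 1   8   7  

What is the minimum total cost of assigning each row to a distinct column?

optimal assignment: row0→col2 (cost 2), row1→col0 (cost 1), row2→col1 (cost 8)
total = 2 + 1 + 8 = 11

Minimum assignment cost: 11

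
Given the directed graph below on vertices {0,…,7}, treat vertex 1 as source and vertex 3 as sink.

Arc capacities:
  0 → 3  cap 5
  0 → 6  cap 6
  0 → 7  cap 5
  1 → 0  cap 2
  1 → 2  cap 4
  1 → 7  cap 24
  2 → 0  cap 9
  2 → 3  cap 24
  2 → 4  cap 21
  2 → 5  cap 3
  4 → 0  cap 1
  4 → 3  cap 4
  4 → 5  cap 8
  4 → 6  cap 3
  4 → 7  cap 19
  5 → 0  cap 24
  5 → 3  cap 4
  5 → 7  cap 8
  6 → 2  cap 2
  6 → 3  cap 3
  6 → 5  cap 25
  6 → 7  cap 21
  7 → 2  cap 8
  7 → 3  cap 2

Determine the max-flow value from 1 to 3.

Maximum flow value: 16

augment #1: 1→0→3 bottleneck 2, total now 2
augment #2: 1→2→3 bottleneck 4, total now 6
augment #3: 1→7→3 bottleneck 2, total now 8
augment #4: 1→7→2→3 bottleneck 8, total now 16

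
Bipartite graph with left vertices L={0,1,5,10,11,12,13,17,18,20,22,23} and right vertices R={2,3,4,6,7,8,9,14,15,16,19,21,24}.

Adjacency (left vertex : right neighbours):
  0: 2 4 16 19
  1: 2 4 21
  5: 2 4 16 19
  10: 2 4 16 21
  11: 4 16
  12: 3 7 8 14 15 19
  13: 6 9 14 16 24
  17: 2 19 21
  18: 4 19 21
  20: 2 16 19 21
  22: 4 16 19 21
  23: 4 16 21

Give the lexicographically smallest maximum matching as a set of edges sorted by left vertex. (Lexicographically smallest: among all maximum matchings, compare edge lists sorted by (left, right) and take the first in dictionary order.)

|M| = 7 (so the lex-smallest maximum matching has 7 edges)
process left vertices in ascending order; for each, take the smallest-labelled available neighbour that still permits 7 edges overall, or leave it unmatched if none does
lex-smallest matching: {0-2, 1-4, 5-16, 10-21, 12-3, 13-6, 17-19}

Lex-smallest maximum matching: {(0,2), (1,4), (5,16), (10,21), (12,3), (13,6), (17,19)}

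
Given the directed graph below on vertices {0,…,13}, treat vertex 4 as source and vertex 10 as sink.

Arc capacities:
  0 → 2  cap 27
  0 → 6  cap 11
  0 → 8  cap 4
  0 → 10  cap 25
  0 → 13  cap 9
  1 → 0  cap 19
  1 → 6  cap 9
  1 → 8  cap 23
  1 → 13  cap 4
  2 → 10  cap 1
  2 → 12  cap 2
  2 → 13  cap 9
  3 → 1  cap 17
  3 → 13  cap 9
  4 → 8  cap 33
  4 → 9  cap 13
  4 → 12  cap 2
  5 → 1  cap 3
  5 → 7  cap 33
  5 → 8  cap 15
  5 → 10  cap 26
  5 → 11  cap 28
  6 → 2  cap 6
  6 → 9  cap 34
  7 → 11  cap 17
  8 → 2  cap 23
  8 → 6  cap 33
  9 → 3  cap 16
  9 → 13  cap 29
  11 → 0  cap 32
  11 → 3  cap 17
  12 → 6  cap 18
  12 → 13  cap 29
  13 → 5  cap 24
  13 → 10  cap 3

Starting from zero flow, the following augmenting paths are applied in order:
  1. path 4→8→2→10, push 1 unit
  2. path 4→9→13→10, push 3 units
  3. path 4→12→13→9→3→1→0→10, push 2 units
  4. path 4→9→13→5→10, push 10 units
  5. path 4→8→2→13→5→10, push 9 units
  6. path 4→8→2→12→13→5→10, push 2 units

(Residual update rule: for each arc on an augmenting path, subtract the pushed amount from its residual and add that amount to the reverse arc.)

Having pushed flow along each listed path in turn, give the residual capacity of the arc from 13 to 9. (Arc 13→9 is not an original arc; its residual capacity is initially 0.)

after path 1 (4→8→2→10, push 1): res(13,9)=0
after path 2 (4→9→13→10, push 3): res(13,9)=3
after path 3 (4→12→13→9→3→1→0→10, push 2): res(13,9)=1
after path 4 (4→9→13→5→10, push 10): res(13,9)=11
after path 5 (4→8→2→13→5→10, push 9): res(13,9)=11
after path 6 (4→8→2→12→13→5→10, push 2): res(13,9)=11

Residual capacity of (13,9): 11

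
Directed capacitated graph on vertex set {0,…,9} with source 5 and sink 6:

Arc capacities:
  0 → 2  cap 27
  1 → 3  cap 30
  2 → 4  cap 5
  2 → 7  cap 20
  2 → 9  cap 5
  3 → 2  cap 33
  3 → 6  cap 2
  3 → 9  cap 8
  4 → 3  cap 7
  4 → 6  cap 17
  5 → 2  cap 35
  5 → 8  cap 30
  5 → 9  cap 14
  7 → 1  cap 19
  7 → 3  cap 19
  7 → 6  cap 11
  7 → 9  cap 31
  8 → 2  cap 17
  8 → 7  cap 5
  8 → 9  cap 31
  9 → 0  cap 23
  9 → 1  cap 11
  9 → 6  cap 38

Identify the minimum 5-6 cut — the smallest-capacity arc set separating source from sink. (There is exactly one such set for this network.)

Min-cut arcs: {(2,4), (3,6), (7,6), (9,6)} (total capacity 56)

augment #1: 5→9→6 push 14
augment #2: 5→2→4→6 push 5
augment #3: 5→2→7→6 push 11
augment #4: 5→2→9→6 push 5
augment #5: 5→8→9→6 push 19
augment #6: 5→2→7→3→6 push 2
max flow = 56; residual-reachable set from 5 gives S-side
cut edges (S→T): {(2,4), (3,6), (7,6), (9,6)} total cap 56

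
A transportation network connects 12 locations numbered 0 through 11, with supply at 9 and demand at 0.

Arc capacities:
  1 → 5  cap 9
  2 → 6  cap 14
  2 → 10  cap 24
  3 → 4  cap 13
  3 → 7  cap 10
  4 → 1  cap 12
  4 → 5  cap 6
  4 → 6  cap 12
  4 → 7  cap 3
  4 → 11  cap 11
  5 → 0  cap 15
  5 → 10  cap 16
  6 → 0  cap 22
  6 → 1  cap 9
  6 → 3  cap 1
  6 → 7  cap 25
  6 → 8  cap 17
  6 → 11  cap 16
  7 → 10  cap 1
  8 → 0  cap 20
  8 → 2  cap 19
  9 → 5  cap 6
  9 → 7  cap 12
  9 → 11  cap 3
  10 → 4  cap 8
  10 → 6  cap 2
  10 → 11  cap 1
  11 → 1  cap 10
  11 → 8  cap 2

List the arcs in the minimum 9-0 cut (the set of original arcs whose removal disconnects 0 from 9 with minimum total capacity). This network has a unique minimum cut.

augment #1: 9→5→0 push 6
augment #2: 9→11→8→0 push 2
augment #3: 9→7→10→6→0 push 1
augment #4: 9→11→1→5→0 push 1
max flow = 10; residual-reachable set from 9 gives S-side
cut edges (S→T): {(7,10), (9,5), (9,11)} total cap 10

Min-cut arcs: {(7,10), (9,5), (9,11)} (total capacity 10)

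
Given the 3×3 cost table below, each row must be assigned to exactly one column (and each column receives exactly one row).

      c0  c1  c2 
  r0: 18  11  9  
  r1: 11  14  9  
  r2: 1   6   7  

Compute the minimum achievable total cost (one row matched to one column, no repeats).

optimal assignment: row0→col1 (cost 11), row1→col2 (cost 9), row2→col0 (cost 1)
total = 11 + 9 + 1 = 21

Minimum assignment cost: 21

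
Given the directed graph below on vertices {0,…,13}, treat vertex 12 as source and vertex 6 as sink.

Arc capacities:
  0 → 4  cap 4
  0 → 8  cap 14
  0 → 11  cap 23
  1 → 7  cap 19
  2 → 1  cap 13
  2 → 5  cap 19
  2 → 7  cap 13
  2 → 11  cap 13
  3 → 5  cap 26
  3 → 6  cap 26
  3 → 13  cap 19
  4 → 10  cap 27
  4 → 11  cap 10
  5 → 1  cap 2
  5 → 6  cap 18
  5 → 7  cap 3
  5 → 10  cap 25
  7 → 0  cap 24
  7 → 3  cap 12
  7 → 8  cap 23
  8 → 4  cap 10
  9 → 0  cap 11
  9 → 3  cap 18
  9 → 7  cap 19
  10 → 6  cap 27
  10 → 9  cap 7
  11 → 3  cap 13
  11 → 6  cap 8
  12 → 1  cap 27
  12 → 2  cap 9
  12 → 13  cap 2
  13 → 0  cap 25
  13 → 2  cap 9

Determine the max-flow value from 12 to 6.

augment #1: 12→2→5→6 bottleneck 9, total now 9
augment #2: 12→1→7→3→6 bottleneck 12, total now 21
augment #3: 12→13→0→11→6 bottleneck 2, total now 23
augment #4: 12→1→7→0→11→6 bottleneck 6, total now 29
augment #5: 12→1→7→0→4→10→6 bottleneck 1, total now 30

Maximum flow value: 30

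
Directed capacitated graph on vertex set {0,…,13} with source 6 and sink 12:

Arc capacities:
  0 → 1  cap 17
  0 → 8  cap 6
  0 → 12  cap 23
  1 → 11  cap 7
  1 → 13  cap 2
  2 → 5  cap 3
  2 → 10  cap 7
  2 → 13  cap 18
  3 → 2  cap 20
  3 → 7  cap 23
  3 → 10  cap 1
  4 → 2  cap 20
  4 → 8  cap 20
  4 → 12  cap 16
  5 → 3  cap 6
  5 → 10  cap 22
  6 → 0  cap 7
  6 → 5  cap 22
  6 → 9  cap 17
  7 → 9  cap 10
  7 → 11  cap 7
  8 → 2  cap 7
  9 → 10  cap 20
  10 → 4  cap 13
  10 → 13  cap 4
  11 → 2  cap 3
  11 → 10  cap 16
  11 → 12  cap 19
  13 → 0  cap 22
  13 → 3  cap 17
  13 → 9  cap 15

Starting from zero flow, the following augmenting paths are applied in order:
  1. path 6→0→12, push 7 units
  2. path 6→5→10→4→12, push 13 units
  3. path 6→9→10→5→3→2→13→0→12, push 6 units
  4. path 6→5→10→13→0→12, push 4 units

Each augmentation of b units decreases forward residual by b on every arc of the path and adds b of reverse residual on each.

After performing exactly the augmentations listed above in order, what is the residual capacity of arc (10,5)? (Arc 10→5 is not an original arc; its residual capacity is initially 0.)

after path 1 (6→0→12, push 7): res(10,5)=0
after path 2 (6→5→10→4→12, push 13): res(10,5)=13
after path 3 (6→9→10→5→3→2→13→0→12, push 6): res(10,5)=7
after path 4 (6→5→10→13→0→12, push 4): res(10,5)=11

Residual capacity of (10,5): 11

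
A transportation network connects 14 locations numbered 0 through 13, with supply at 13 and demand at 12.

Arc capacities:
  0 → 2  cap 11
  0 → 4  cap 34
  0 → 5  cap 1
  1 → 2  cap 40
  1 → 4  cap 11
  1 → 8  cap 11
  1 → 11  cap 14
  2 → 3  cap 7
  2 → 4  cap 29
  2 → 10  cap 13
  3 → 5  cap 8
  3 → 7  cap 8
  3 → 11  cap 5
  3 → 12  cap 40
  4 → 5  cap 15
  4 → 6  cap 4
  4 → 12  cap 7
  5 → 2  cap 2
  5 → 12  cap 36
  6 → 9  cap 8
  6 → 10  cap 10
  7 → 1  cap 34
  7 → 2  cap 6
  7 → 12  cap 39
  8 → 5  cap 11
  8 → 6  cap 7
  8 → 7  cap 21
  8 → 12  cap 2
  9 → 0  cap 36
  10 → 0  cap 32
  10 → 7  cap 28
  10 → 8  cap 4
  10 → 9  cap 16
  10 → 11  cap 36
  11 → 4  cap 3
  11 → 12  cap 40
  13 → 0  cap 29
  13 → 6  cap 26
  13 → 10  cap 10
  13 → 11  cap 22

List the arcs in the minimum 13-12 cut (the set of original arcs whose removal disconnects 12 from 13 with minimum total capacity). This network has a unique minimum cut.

augment #1: 13→11→12 push 22
augment #2: 13→0→4→12 push 7
augment #3: 13→0→5→12 push 1
augment #4: 13→10→7→12 push 10
augment #5: 13→0→2→3→12 push 7
augment #6: 13→0→4→5→12 push 14
augment #7: 13→6→10→7→12 push 10
augment #8: 13→6→9→0→4→5→12 push 1
augment #9: 13→6→9→0→2→10→7→12 push 4
max flow = 76; residual-reachable set from 13 gives S-side
cut edges (S→T): {(0,2), (0,5), (4,5), (4,12), (6,10), (13,10), (13,11)} total cap 76

Min-cut arcs: {(0,2), (0,5), (4,5), (4,12), (6,10), (13,10), (13,11)} (total capacity 76)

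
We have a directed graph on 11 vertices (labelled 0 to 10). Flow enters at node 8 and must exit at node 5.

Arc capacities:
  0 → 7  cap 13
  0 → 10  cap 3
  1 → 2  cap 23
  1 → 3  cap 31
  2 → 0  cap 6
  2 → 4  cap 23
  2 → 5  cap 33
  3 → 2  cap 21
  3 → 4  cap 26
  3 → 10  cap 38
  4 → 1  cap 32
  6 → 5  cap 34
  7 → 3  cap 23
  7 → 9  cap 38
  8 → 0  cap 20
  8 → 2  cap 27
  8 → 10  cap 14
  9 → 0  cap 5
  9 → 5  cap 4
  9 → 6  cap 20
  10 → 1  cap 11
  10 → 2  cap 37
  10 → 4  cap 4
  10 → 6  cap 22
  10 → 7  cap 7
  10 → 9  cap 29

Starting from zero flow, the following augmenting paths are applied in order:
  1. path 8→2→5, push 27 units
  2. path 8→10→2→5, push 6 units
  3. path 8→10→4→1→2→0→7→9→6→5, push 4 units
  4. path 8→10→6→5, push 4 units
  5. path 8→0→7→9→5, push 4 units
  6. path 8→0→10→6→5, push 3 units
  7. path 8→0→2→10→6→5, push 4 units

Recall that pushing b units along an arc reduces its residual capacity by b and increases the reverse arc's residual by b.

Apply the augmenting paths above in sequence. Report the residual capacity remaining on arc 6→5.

Residual capacity of (6,5): 19

after path 1 (8→2→5, push 27): res(6,5)=34
after path 2 (8→10→2→5, push 6): res(6,5)=34
after path 3 (8→10→4→1→2→0→7→9→6→5, push 4): res(6,5)=30
after path 4 (8→10→6→5, push 4): res(6,5)=26
after path 5 (8→0→7→9→5, push 4): res(6,5)=26
after path 6 (8→0→10→6→5, push 3): res(6,5)=23
after path 7 (8→0→2→10→6→5, push 4): res(6,5)=19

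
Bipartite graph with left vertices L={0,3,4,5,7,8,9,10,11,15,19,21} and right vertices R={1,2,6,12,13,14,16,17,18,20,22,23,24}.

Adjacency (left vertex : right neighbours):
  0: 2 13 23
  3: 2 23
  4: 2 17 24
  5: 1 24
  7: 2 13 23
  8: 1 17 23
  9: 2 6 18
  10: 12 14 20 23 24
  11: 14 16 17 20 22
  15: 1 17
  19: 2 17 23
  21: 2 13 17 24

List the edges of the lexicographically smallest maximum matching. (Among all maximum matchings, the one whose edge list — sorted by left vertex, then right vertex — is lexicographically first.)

Lex-smallest maximum matching: {(0,2), (3,23), (4,17), (5,1), (7,13), (9,6), (10,12), (11,14), (21,24)}

|M| = 9 (so the lex-smallest maximum matching has 9 edges)
process left vertices in ascending order; for each, take the smallest-labelled available neighbour that still permits 9 edges overall, or leave it unmatched if none does
lex-smallest matching: {0-2, 3-23, 4-17, 5-1, 7-13, 9-6, 10-12, 11-14, 21-24}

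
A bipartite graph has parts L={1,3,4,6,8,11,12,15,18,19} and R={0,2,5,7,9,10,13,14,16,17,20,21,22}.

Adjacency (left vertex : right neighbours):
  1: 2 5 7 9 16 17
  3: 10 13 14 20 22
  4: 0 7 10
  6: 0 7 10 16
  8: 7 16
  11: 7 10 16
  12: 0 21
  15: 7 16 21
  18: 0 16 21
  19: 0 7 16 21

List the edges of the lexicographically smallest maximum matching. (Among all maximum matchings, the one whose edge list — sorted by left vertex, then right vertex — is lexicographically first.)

|M| = 7 (so the lex-smallest maximum matching has 7 edges)
process left vertices in ascending order; for each, take the smallest-labelled available neighbour that still permits 7 edges overall, or leave it unmatched if none does
lex-smallest matching: {1-2, 3-13, 4-0, 6-7, 8-16, 11-10, 12-21}

Lex-smallest maximum matching: {(1,2), (3,13), (4,0), (6,7), (8,16), (11,10), (12,21)}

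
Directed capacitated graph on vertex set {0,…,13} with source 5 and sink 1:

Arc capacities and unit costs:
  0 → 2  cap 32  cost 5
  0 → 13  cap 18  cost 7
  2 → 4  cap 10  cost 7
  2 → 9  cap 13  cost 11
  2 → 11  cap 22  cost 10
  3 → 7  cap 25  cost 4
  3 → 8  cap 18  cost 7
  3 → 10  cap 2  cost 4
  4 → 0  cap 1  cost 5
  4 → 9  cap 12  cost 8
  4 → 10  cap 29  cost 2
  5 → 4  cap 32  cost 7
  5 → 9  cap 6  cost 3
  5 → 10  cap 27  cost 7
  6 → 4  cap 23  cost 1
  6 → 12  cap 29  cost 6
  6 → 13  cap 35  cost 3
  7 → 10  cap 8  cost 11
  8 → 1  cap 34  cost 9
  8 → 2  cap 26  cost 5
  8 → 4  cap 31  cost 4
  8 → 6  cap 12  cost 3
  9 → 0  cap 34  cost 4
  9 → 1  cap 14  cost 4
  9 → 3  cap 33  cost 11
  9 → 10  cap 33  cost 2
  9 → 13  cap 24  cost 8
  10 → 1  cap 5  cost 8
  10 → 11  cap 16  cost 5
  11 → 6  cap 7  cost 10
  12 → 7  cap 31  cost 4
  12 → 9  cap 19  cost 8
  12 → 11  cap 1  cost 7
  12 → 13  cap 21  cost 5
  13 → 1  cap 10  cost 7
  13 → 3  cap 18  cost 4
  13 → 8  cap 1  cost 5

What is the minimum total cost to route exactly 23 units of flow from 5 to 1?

Minimum cost for 23 units: 385

shortest-cost path #1: 5→9→1 push 6 @ unit cost 7 (adds 42)
shortest-cost path #2: 5→10→1 push 5 @ unit cost 15 (adds 75)
shortest-cost path #3: 5→4→9→1 push 8 @ unit cost 19 (adds 152)
shortest-cost path #4: 5→4→0→13→1 push 1 @ unit cost 26 (adds 26)
shortest-cost path #5: 5→4→9→13→1 push 3 @ unit cost 30 (adds 90)
total cost = 385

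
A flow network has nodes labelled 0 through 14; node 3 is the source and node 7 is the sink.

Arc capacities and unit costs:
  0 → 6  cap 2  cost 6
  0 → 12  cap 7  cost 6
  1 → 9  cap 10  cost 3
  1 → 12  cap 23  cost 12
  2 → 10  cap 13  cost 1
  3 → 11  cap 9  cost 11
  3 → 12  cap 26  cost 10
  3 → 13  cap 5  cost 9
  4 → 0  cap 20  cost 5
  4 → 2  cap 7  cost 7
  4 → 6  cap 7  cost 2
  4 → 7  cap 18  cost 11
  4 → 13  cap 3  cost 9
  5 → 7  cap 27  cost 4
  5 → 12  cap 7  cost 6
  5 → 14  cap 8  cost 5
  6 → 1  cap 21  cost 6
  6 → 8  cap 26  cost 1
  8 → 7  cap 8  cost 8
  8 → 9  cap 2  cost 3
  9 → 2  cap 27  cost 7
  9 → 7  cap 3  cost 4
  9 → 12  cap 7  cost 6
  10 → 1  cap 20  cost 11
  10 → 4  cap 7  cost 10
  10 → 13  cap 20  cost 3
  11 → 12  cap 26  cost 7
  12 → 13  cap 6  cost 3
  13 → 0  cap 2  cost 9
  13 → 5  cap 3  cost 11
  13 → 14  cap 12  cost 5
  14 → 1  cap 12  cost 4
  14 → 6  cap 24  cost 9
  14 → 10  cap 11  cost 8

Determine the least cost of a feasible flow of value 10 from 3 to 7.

Minimum cost for 10 units: 295

shortest-cost path #1: 3→13→5→7 push 3 @ unit cost 24 (adds 72)
shortest-cost path #2: 3→13→14→1→9→7 push 2 @ unit cost 25 (adds 50)
shortest-cost path #3: 3→12→13→14→1→9→7 push 1 @ unit cost 29 (adds 29)
shortest-cost path #4: 3→12→13→14→6→8→7 push 4 @ unit cost 36 (adds 144)
total cost = 295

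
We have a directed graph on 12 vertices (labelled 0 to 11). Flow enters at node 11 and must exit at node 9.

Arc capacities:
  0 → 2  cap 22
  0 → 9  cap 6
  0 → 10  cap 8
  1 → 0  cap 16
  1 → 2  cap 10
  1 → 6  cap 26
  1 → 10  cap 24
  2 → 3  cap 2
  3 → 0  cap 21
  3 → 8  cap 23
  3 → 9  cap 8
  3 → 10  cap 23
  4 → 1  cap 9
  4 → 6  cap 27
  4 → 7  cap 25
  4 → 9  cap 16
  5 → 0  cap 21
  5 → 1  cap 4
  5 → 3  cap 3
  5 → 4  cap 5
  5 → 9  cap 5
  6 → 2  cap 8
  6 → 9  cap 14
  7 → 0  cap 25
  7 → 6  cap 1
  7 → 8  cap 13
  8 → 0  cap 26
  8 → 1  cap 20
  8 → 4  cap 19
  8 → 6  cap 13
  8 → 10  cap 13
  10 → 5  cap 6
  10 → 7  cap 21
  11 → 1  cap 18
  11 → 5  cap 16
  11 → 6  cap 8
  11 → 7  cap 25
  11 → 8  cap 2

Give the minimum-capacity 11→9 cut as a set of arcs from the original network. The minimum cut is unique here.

augment #1: 11→5→9 push 5
augment #2: 11→6→9 push 8
augment #3: 11→1→0→9 push 6
augment #4: 11→1→6→9 push 6
augment #5: 11→5→3→9 push 3
augment #6: 11→5→4→9 push 5
augment #7: 11→8→4→9 push 2
augment #8: 11→1→2→3→9 push 2
augment #9: 11→7→8→4→9 push 9
max flow = 46; residual-reachable set from 11 gives S-side
cut edges (S→T): {(0,9), (2,3), (4,9), (5,3), (5,9), (6,9)} total cap 46

Min-cut arcs: {(0,9), (2,3), (4,9), (5,3), (5,9), (6,9)} (total capacity 46)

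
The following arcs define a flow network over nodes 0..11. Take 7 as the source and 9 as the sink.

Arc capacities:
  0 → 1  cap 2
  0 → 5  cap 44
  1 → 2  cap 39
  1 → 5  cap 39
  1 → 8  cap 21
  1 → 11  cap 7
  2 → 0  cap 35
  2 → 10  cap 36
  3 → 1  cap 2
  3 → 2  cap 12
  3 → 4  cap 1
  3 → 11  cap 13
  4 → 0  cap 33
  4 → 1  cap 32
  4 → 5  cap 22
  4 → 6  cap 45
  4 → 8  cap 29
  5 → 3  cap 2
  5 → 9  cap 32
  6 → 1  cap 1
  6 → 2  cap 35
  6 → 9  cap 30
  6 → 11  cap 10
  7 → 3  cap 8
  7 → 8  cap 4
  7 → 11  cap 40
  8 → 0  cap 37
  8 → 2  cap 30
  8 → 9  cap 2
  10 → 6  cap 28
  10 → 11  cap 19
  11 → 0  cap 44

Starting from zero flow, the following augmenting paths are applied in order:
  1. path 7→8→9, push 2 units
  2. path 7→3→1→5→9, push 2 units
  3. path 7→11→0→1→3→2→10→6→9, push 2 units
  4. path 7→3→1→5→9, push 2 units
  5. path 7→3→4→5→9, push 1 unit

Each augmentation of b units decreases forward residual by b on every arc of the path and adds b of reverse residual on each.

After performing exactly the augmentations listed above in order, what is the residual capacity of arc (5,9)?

after path 1 (7→8→9, push 2): res(5,9)=32
after path 2 (7→3→1→5→9, push 2): res(5,9)=30
after path 3 (7→11→0→1→3→2→10→6→9, push 2): res(5,9)=30
after path 4 (7→3→1→5→9, push 2): res(5,9)=28
after path 5 (7→3→4→5→9, push 1): res(5,9)=27

Residual capacity of (5,9): 27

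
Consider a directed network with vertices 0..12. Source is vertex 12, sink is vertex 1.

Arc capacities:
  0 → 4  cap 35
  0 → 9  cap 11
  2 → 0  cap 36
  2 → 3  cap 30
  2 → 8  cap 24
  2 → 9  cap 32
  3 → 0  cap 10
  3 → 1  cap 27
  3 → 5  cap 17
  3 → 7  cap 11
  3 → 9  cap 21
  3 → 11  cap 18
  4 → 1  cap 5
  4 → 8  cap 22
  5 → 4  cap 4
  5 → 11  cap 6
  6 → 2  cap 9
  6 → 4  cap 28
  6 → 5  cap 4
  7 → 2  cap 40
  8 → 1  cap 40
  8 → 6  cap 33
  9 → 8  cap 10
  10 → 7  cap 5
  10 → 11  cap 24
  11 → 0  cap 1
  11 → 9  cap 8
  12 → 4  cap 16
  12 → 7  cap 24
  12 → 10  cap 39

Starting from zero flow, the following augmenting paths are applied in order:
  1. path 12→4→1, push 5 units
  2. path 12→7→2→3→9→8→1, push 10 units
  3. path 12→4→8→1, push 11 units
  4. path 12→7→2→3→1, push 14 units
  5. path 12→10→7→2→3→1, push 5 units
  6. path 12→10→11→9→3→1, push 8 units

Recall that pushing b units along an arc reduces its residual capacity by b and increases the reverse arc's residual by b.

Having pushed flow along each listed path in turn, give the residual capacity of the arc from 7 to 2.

Residual capacity of (7,2): 11

after path 1 (12→4→1, push 5): res(7,2)=40
after path 2 (12→7→2→3→9→8→1, push 10): res(7,2)=30
after path 3 (12→4→8→1, push 11): res(7,2)=30
after path 4 (12→7→2→3→1, push 14): res(7,2)=16
after path 5 (12→10→7→2→3→1, push 5): res(7,2)=11
after path 6 (12→10→11→9→3→1, push 8): res(7,2)=11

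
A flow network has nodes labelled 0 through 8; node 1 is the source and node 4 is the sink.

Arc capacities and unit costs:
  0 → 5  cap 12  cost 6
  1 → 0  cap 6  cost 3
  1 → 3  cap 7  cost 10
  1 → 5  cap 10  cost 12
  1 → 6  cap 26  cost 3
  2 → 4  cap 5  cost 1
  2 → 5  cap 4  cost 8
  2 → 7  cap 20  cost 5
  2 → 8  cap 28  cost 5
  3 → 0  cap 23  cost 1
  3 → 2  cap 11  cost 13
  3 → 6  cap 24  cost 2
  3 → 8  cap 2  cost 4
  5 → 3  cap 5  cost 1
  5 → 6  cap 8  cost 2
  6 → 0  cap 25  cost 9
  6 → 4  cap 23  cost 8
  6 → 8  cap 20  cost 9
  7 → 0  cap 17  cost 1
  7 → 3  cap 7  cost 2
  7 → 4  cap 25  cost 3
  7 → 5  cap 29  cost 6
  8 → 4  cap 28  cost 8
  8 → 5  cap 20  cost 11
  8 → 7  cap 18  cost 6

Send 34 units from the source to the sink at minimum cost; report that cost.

Minimum cost for 34 units: 505

shortest-cost path #1: 1→6→4 push 23 @ unit cost 11 (adds 253)
shortest-cost path #2: 1→6→8→4 push 3 @ unit cost 20 (adds 60)
shortest-cost path #3: 1→3→8→4 push 2 @ unit cost 22 (adds 44)
shortest-cost path #4: 1→3→2→4 push 5 @ unit cost 24 (adds 120)
shortest-cost path #5: 1→0→5→6→8→4 push 1 @ unit cost 28 (adds 28)
total cost = 505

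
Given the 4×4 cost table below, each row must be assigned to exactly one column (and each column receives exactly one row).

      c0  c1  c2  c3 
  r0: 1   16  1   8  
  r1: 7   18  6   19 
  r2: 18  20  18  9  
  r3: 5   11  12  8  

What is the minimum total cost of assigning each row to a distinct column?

Minimum assignment cost: 27

optimal assignment: row0→col0 (cost 1), row1→col2 (cost 6), row2→col3 (cost 9), row3→col1 (cost 11)
total = 1 + 6 + 9 + 11 = 27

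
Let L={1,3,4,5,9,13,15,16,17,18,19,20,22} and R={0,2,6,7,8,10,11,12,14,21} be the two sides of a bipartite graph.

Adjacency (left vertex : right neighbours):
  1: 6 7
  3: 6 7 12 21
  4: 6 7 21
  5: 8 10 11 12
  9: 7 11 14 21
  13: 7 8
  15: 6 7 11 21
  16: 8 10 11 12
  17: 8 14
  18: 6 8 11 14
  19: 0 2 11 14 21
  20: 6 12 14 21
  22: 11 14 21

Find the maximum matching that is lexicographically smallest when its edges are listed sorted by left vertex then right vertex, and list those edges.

Lex-smallest maximum matching: {(1,6), (3,7), (4,21), (5,8), (9,11), (16,10), (17,14), (19,0), (20,12)}

|M| = 9 (so the lex-smallest maximum matching has 9 edges)
process left vertices in ascending order; for each, take the smallest-labelled available neighbour that still permits 9 edges overall, or leave it unmatched if none does
lex-smallest matching: {1-6, 3-7, 4-21, 5-8, 9-11, 16-10, 17-14, 19-0, 20-12}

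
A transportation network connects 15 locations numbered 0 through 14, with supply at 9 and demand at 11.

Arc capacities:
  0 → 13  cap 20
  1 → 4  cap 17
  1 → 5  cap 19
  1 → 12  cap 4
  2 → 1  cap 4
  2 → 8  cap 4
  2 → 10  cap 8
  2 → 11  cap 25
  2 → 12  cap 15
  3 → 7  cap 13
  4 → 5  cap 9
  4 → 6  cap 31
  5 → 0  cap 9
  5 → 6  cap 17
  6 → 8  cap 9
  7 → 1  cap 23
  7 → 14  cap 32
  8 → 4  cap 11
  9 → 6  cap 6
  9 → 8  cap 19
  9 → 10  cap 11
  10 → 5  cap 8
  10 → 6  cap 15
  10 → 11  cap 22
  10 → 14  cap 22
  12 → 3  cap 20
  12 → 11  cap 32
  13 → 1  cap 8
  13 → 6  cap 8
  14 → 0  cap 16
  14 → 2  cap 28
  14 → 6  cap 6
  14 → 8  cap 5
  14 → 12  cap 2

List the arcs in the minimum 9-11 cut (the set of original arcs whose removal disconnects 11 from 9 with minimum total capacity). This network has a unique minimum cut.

augment #1: 9→10→11 push 11
augment #2: 9→8→4→5→0→13→1→12→11 push 4
max flow = 15; residual-reachable set from 9 gives S-side
cut edges (S→T): {(1,12), (9,10)} total cap 15

Min-cut arcs: {(1,12), (9,10)} (total capacity 15)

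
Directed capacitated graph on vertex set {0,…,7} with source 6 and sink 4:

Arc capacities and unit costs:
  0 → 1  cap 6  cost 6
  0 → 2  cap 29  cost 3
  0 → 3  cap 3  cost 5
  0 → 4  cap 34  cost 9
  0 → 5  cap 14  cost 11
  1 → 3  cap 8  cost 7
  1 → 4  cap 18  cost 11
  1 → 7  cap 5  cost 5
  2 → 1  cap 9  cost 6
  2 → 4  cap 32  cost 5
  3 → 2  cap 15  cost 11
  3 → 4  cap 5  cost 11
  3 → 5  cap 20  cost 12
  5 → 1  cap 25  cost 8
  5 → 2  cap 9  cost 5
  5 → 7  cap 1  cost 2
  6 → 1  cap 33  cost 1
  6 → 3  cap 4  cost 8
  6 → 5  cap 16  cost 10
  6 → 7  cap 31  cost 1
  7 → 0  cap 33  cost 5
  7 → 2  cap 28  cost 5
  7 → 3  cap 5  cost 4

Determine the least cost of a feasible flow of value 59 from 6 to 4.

shortest-cost path #1: 6→7→2→4 push 28 @ unit cost 11 (adds 308)
shortest-cost path #2: 6→1→4 push 18 @ unit cost 12 (adds 216)
shortest-cost path #3: 6→7→0→2→4 push 3 @ unit cost 14 (adds 42)
shortest-cost path #4: 6→3→4 push 4 @ unit cost 19 (adds 76)
shortest-cost path #5: 6→1→3→4 push 1 @ unit cost 19 (adds 19)
shortest-cost path #6: 6→1→7→0→2→4 push 1 @ unit cost 19 (adds 19)
shortest-cost path #7: 6→1→7→0→4 push 4 @ unit cost 20 (adds 80)
total cost = 760

Minimum cost for 59 units: 760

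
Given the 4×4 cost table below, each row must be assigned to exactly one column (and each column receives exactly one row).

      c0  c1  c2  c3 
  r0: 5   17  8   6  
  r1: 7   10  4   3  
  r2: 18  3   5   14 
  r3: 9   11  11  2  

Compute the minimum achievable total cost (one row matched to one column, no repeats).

optimal assignment: row0→col0 (cost 5), row1→col2 (cost 4), row2→col1 (cost 3), row3→col3 (cost 2)
total = 5 + 4 + 3 + 2 = 14

Minimum assignment cost: 14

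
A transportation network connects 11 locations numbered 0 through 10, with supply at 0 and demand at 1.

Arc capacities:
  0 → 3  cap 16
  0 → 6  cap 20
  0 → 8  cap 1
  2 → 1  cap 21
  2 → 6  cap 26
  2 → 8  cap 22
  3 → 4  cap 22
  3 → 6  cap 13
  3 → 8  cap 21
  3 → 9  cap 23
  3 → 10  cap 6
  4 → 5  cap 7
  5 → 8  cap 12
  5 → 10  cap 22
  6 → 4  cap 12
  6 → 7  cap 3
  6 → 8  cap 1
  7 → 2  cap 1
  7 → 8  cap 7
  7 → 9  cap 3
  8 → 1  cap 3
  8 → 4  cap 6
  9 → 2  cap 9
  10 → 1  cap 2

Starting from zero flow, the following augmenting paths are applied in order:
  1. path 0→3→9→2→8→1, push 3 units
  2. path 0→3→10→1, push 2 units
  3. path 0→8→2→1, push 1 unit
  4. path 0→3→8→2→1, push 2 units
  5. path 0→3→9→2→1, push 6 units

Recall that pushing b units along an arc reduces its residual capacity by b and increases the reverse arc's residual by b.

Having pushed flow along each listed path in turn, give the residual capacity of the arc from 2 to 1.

after path 1 (0→3→9→2→8→1, push 3): res(2,1)=21
after path 2 (0→3→10→1, push 2): res(2,1)=21
after path 3 (0→8→2→1, push 1): res(2,1)=20
after path 4 (0→3→8→2→1, push 2): res(2,1)=18
after path 5 (0→3→9→2→1, push 6): res(2,1)=12

Residual capacity of (2,1): 12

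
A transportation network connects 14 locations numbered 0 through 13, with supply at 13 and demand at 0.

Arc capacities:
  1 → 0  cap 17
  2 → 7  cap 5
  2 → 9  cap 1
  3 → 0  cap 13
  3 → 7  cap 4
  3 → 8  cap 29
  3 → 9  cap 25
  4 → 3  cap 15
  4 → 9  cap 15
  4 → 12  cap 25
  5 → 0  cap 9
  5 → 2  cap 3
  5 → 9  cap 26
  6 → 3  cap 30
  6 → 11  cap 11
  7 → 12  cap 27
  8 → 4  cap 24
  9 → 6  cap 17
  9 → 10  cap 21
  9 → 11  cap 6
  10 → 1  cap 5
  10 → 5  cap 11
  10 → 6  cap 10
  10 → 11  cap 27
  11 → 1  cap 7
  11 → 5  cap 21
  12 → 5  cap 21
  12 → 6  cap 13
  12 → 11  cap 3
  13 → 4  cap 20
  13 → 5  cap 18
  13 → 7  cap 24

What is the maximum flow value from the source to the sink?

Maximum flow value: 34

augment #1: 13→5→0 bottleneck 9, total now 9
augment #2: 13→4→3→0 bottleneck 13, total now 22
augment #3: 13→4→9→10→1→0 bottleneck 5, total now 27
augment #4: 13→4→9→11→1→0 bottleneck 2, total now 29
augment #5: 13→5→9→11→1→0 bottleneck 4, total now 33
augment #6: 13→7→12→11→1→0 bottleneck 1, total now 34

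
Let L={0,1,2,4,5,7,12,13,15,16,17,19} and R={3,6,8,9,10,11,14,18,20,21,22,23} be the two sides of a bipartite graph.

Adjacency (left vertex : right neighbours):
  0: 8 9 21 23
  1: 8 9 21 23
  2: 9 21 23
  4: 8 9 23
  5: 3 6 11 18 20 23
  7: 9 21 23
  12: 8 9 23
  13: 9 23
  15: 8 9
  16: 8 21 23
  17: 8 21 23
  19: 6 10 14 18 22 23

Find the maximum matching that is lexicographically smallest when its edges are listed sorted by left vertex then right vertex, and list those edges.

Lex-smallest maximum matching: {(0,8), (1,9), (2,21), (4,23), (5,3), (19,6)}

|M| = 6 (so the lex-smallest maximum matching has 6 edges)
process left vertices in ascending order; for each, take the smallest-labelled available neighbour that still permits 6 edges overall, or leave it unmatched if none does
lex-smallest matching: {0-8, 1-9, 2-21, 4-23, 5-3, 19-6}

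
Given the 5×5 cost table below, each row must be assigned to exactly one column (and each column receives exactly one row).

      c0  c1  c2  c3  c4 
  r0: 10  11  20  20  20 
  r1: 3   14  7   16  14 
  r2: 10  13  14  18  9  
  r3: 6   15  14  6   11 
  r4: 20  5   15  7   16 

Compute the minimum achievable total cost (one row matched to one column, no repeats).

optimal assignment: row0→col0 (cost 10), row1→col2 (cost 7), row2→col4 (cost 9), row3→col3 (cost 6), row4→col1 (cost 5)
total = 10 + 7 + 9 + 6 + 5 = 37

Minimum assignment cost: 37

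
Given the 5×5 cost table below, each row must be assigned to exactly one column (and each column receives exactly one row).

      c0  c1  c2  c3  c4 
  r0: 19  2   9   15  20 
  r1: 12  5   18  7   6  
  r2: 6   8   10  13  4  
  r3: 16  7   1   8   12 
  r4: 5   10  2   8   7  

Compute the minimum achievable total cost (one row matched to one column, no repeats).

optimal assignment: row0→col1 (cost 2), row1→col3 (cost 7), row2→col4 (cost 4), row3→col2 (cost 1), row4→col0 (cost 5)
total = 2 + 7 + 4 + 1 + 5 = 19

Minimum assignment cost: 19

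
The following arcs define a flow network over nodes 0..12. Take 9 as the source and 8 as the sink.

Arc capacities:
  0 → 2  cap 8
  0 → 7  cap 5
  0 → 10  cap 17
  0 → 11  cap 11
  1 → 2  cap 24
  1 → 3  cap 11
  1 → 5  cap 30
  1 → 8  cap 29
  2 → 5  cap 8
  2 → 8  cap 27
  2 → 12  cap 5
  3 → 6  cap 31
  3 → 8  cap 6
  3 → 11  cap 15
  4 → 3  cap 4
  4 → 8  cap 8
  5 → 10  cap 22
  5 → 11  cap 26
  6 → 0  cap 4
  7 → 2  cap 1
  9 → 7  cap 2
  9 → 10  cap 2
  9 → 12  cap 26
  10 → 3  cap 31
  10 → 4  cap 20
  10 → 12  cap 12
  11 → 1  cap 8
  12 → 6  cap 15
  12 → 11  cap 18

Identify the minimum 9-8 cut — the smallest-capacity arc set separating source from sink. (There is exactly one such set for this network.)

augment #1: 9→7→2→8 push 1
augment #2: 9→10→3→8 push 2
augment #3: 9→12→11→1→8 push 8
augment #4: 9→12→6→0→2→8 push 4
max flow = 15; residual-reachable set from 9 gives S-side
cut edges (S→T): {(6,0), (7,2), (9,10), (11,1)} total cap 15

Min-cut arcs: {(6,0), (7,2), (9,10), (11,1)} (total capacity 15)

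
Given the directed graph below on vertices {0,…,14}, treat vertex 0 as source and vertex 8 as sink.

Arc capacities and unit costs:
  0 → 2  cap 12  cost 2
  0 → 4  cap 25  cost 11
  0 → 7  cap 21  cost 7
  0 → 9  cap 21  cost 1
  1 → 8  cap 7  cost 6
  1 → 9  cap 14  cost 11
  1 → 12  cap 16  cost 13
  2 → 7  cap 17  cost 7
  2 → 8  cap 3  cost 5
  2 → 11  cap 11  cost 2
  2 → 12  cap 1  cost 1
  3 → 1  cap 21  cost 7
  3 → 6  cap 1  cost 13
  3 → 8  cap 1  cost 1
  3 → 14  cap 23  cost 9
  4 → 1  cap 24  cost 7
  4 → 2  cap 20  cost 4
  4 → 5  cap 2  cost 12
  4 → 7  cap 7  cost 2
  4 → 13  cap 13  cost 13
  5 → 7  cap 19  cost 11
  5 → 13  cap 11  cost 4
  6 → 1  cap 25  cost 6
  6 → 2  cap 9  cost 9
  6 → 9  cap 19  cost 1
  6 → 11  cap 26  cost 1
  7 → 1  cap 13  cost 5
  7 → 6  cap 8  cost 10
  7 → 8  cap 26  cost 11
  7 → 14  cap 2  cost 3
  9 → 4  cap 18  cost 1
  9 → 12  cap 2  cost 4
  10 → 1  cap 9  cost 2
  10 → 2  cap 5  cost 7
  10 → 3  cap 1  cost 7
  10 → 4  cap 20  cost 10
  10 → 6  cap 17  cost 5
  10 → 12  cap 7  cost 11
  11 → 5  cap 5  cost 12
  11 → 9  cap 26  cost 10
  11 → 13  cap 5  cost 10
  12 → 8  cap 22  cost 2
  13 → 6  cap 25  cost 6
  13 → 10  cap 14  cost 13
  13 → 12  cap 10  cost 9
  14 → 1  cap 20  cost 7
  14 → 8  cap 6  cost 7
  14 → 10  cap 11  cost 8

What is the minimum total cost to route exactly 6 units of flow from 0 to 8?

shortest-cost path #1: 0→2→12→8 push 1 @ unit cost 5 (adds 5)
shortest-cost path #2: 0→2→8 push 3 @ unit cost 7 (adds 21)
shortest-cost path #3: 0→9→12→8 push 2 @ unit cost 7 (adds 14)
total cost = 40

Minimum cost for 6 units: 40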